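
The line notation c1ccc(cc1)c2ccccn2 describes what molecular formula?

Heavy atoms from the SMILES: 11 C, 1 N.
Implicit hydrogens by atom environment:
  9 × C (aromatic): 1 H each → 9
  2 × C (aromatic): no H
  1 × N (aromatic): no H
  Total hydrogens = 9.
Molecular formula: C11H9N

C11H9N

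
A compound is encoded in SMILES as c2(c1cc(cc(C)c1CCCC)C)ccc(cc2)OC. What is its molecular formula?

C19H24O

Heavy atoms from the SMILES: 19 C, 1 O.
Implicit hydrogens by atom environment:
  6 × C (aromatic): 1 H each → 6
  6 × C (aromatic): no H
  4 × C: 3 H each → 12
  3 × C: 2 H each → 6
  1 × O: no H
  Total hydrogens = 24.
Molecular formula: C19H24O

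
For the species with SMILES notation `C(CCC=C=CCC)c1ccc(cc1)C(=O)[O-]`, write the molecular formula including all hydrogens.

C15H17O2-

Heavy atoms from the SMILES: 15 C, 2 O.
Implicit hydrogens by atom environment:
  4 × C: 2 H each → 8
  4 × C (aromatic): 1 H each → 4
  2 × C: 1 H each → 2
  2 × C: no H
  2 × C (aromatic): no H
  1 × C: 3 H
  1 × O: no H
  1 × O (charge -1): no H
  Total hydrogens = 17.
Net charge -1.
Molecular formula: C15H17O2-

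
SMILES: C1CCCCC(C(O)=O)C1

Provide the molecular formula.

C8H14O2

Heavy atoms from the SMILES: 8 C, 2 O.
Implicit hydrogens by atom environment:
  6 × C: 2 H each → 12
  1 × C: 1 H
  1 × C: no H
  1 × O: 1 H
  1 × O: no H
  Total hydrogens = 14.
Molecular formula: C8H14O2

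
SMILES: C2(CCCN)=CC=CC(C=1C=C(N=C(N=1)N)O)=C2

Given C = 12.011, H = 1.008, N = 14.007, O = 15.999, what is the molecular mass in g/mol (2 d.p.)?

Molecular formula: C13H16N4O.
M = 13×12.011 + 16×1.008 + 4×14.007 + 1×15.999 = 244.30 g/mol.

244.30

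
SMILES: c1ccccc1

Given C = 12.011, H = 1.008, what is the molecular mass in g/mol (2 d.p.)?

Molecular formula: C6H6.
M = 6×12.011 + 6×1.008 = 78.11 g/mol.

78.11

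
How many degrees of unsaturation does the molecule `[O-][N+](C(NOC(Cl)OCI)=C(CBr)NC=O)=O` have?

3

Molecular formula from the SMILES: C6H8BrClIN3O5.
DoU = (2C + 2 + N − H − X)/2 = (2·6 + 2 + 3 − 8 − 3)/2 = 6/2 = 3.
(Structurally: 0 ring(s) + 3 π bond(s) = 3.)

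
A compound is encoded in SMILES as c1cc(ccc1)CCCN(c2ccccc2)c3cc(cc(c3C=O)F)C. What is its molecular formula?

C23H22FNO

Heavy atoms from the SMILES: 23 C, 1 F, 1 N, 1 O.
Implicit hydrogens by atom environment:
  12 × C (aromatic): 1 H each → 12
  6 × C (aromatic): no H
  3 × C: 2 H each → 6
  1 × C: 3 H
  1 × C: 1 H
  1 × F: no H
  1 × N: no H
  1 × O: no H
  Total hydrogens = 22.
Molecular formula: C23H22FNO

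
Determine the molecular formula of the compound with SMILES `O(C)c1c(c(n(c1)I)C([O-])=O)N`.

C6H6IN2O3-

Heavy atoms from the SMILES: 6 C, 1 I, 2 N, 3 O.
Implicit hydrogens by atom environment:
  3 × C (aromatic): no H
  2 × O: no H
  1 × C: 3 H
  1 × C (aromatic): 1 H
  1 × C: no H
  1 × I: no H
  1 × N: 2 H
  1 × N (aromatic): no H
  1 × O (charge -1): no H
  Total hydrogens = 6.
Net charge -1.
Molecular formula: C6H6IN2O3-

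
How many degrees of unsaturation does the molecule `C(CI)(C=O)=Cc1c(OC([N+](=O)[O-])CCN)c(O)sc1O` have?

Molecular formula from the SMILES: C11H13IN2O6S.
DoU = (2C + 2 + N − H − X)/2 = (2·11 + 2 + 2 − 13 − 1)/2 = 12/2 = 6.
(Structurally: 1 ring(s) + 5 π bond(s) = 6.)

6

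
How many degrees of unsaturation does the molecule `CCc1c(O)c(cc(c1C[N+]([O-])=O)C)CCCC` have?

5

Molecular formula from the SMILES: C14H21NO3.
DoU = (2C + 2 + N − H − X)/2 = (2·14 + 2 + 1 − 21 − 0)/2 = 10/2 = 5.
(Structurally: 1 ring(s) + 4 π bond(s) = 5.)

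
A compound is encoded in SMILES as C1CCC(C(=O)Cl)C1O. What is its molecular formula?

Heavy atoms from the SMILES: 6 C, 1 Cl, 2 O.
Implicit hydrogens by atom environment:
  3 × C: 2 H each → 6
  2 × C: 1 H each → 2
  1 × C: no H
  1 × Cl: no H
  1 × O: 1 H
  1 × O: no H
  Total hydrogens = 9.
Molecular formula: C6H9ClO2

C6H9ClO2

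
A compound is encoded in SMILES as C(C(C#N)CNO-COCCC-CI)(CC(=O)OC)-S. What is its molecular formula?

C12H21IN2O4S

Heavy atoms from the SMILES: 12 C, 1 I, 2 N, 4 O, 1 S.
Implicit hydrogens by atom environment:
  7 × C: 2 H each → 14
  4 × O: no H
  2 × C: 1 H each → 2
  2 × C: no H
  1 × C: 3 H
  1 × I: no H
  1 × N: 1 H
  1 × N: no H
  1 × S: 1 H
  Total hydrogens = 21.
Molecular formula: C12H21IN2O4S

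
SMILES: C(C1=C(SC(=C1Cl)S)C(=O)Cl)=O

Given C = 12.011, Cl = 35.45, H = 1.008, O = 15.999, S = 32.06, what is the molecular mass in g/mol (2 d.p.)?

241.10

Molecular formula: C6H2Cl2O2S2.
M = 6×12.011 + 2×35.45 + 2×1.008 + 2×15.999 + 2×32.06 = 241.10 g/mol.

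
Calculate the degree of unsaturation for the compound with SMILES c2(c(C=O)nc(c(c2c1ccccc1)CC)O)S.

Molecular formula from the SMILES: C14H13NO2S.
DoU = (2C + 2 + N − H − X)/2 = (2·14 + 2 + 1 − 13 − 0)/2 = 18/2 = 9.
(Structurally: 2 ring(s) + 7 π bond(s) = 9.)

9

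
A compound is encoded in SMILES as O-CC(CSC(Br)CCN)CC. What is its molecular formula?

C8H18BrNOS

Heavy atoms from the SMILES: 1 Br, 8 C, 1 N, 1 O, 1 S.
Implicit hydrogens by atom environment:
  5 × C: 2 H each → 10
  2 × C: 1 H each → 2
  1 × Br: no H
  1 × C: 3 H
  1 × N: 2 H
  1 × O: 1 H
  1 × S: no H
  Total hydrogens = 18.
Molecular formula: C8H18BrNOS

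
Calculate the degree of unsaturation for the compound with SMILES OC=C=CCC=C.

Molecular formula from the SMILES: C6H8O.
DoU = (2C + 2 + N − H − X)/2 = (2·6 + 2 + 0 − 8 − 0)/2 = 6/2 = 3.
(Structurally: 0 ring(s) + 3 π bond(s) = 3.)

3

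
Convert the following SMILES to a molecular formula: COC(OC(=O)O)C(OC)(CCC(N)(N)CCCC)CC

C14H30N2O5

Heavy atoms from the SMILES: 14 C, 2 N, 5 O.
Implicit hydrogens by atom environment:
  6 × C: 2 H each → 12
  4 × C: 3 H each → 12
  4 × O: no H
  3 × C: no H
  2 × N: 2 H each → 4
  1 × C: 1 H
  1 × O: 1 H
  Total hydrogens = 30.
Molecular formula: C14H30N2O5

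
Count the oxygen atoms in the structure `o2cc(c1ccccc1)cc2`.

The symbol for oxygen appears 1 time in the SMILES.

1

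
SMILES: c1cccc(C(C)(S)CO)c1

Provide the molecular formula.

Heavy atoms from the SMILES: 9 C, 1 O, 1 S.
Implicit hydrogens by atom environment:
  5 × C (aromatic): 1 H each → 5
  1 × C: 3 H
  1 × C: 2 H
  1 × C: no H
  1 × C (aromatic): no H
  1 × O: 1 H
  1 × S: 1 H
  Total hydrogens = 12.
Molecular formula: C9H12OS

C9H12OS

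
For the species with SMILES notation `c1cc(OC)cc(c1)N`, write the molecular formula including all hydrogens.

C7H9NO

Heavy atoms from the SMILES: 7 C, 1 N, 1 O.
Implicit hydrogens by atom environment:
  4 × C (aromatic): 1 H each → 4
  2 × C (aromatic): no H
  1 × C: 3 H
  1 × N: 2 H
  1 × O: no H
  Total hydrogens = 9.
Molecular formula: C7H9NO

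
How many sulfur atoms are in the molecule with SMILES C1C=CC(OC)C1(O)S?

The symbol for sulfur appears 1 time in the SMILES.

1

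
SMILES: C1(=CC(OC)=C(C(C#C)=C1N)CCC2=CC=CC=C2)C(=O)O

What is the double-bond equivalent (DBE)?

Molecular formula from the SMILES: C18H17NO3.
DoU = (2C + 2 + N − H − X)/2 = (2·18 + 2 + 1 − 17 − 0)/2 = 22/2 = 11.
(Structurally: 2 ring(s) + 9 π bond(s) = 11.)

11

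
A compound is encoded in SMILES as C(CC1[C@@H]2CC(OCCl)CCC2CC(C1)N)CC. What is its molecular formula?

C15H28ClNO

Heavy atoms from the SMILES: 15 C, 1 Cl, 1 N, 1 O.
Implicit hydrogens by atom environment:
  9 × C: 2 H each → 18
  5 × C: 1 H each → 5
  1 × C: 3 H
  1 × Cl: no H
  1 × N: 2 H
  1 × O: no H
  Total hydrogens = 28.
Molecular formula: C15H28ClNO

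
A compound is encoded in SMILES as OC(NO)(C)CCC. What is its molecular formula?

Heavy atoms from the SMILES: 5 C, 1 N, 2 O.
Implicit hydrogens by atom environment:
  2 × C: 3 H each → 6
  2 × C: 2 H each → 4
  2 × O: 1 H each → 2
  1 × C: no H
  1 × N: 1 H
  Total hydrogens = 13.
Molecular formula: C5H13NO2

C5H13NO2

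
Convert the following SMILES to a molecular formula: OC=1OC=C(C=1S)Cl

Heavy atoms from the SMILES: 4 C, 1 Cl, 2 O, 1 S.
Implicit hydrogens by atom environment:
  3 × C (aromatic): no H
  1 × C (aromatic): 1 H
  1 × Cl: no H
  1 × O: 1 H
  1 × O (aromatic): no H
  1 × S: 1 H
  Total hydrogens = 3.
Molecular formula: C4H3ClO2S

C4H3ClO2S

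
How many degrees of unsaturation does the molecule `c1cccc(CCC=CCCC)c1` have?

5

Molecular formula from the SMILES: C13H18.
DoU = (2C + 2 + N − H − X)/2 = (2·13 + 2 + 0 − 18 − 0)/2 = 10/2 = 5.
(Structurally: 1 ring(s) + 4 π bond(s) = 5.)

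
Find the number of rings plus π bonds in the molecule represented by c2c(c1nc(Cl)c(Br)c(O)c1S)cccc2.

8

Molecular formula from the SMILES: C11H7BrClNOS.
DoU = (2C + 2 + N − H − X)/2 = (2·11 + 2 + 1 − 7 − 2)/2 = 16/2 = 8.
(Structurally: 2 ring(s) + 6 π bond(s) = 8.)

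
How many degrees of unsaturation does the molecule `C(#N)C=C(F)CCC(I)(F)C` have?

3

Molecular formula from the SMILES: C7H8F2IN.
DoU = (2C + 2 + N − H − X)/2 = (2·7 + 2 + 1 − 8 − 3)/2 = 6/2 = 3.
(Structurally: 0 ring(s) + 3 π bond(s) = 3.)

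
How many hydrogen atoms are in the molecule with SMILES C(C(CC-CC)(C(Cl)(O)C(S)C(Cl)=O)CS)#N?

15

Hydrogens are implicit in SMILES; fill each atom to its normal valence:
  4 × C: 2 H each → 8
  4 × C: no H
  2 × Cl: no H
  2 × S: 1 H each → 2
  1 × C: 3 H
  1 × C: 1 H
  1 × N: no H
  1 × O: 1 H
  1 × O: no H
  Total hydrogens = 15.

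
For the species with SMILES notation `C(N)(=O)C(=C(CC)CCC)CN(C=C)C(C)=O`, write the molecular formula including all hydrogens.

C13H22N2O2

Heavy atoms from the SMILES: 13 C, 2 N, 2 O.
Implicit hydrogens by atom environment:
  5 × C: 2 H each → 10
  4 × C: no H
  3 × C: 3 H each → 9
  2 × O: no H
  1 × C: 1 H
  1 × N: 2 H
  1 × N: no H
  Total hydrogens = 22.
Molecular formula: C13H22N2O2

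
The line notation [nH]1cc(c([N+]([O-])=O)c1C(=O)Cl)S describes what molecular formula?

Heavy atoms from the SMILES: 5 C, 1 Cl, 2 N, 3 O, 1 S.
Implicit hydrogens by atom environment:
  3 × C (aromatic): no H
  2 × O: no H
  1 × C (aromatic): 1 H
  1 × C: no H
  1 × Cl: no H
  1 × N (aromatic): 1 H
  1 × N (charge +1): no H
  1 × O (charge -1): no H
  1 × S: 1 H
  Total hydrogens = 3.
Molecular formula: C5H3ClN2O3S

C5H3ClN2O3S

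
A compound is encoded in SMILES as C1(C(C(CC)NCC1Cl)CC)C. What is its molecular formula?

C10H20ClN

Heavy atoms from the SMILES: 10 C, 1 Cl, 1 N.
Implicit hydrogens by atom environment:
  4 × C: 1 H each → 4
  3 × C: 3 H each → 9
  3 × C: 2 H each → 6
  1 × Cl: no H
  1 × N: 1 H
  Total hydrogens = 20.
Molecular formula: C10H20ClN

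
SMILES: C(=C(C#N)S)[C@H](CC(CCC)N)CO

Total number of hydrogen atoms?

18

Hydrogens are implicit in SMILES; fill each atom to its normal valence:
  4 × C: 2 H each → 8
  3 × C: 1 H each → 3
  2 × C: no H
  1 × C: 3 H
  1 × N: 2 H
  1 × N: no H
  1 × O: 1 H
  1 × S: 1 H
  Total hydrogens = 18.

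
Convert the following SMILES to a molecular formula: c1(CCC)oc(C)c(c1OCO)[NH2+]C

Heavy atoms from the SMILES: 10 C, 1 N, 3 O.
Implicit hydrogens by atom environment:
  4 × C (aromatic): no H
  3 × C: 3 H each → 9
  3 × C: 2 H each → 6
  1 × N (charge +1): 2 H
  1 × O: 1 H
  1 × O (aromatic): no H
  1 × O: no H
  Total hydrogens = 18.
Net charge +1.
Molecular formula: C10H18NO3+

C10H18NO3+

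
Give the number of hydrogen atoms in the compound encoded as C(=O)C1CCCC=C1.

Hydrogens are implicit in SMILES; fill each atom to its normal valence:
  4 × C: 1 H each → 4
  3 × C: 2 H each → 6
  1 × O: no H
  Total hydrogens = 10.

10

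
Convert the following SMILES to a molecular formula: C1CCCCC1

Heavy atoms from the SMILES: 6 C.
Implicit hydrogens by atom environment:
  6 × C: 2 H each → 12
  Total hydrogens = 12.
Molecular formula: C6H12

C6H12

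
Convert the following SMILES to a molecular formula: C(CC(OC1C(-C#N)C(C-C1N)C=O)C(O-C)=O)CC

C14H22N2O4

Heavy atoms from the SMILES: 14 C, 2 N, 4 O.
Implicit hydrogens by atom environment:
  6 × C: 1 H each → 6
  4 × C: 2 H each → 8
  4 × O: no H
  2 × C: 3 H each → 6
  2 × C: no H
  1 × N: 2 H
  1 × N: no H
  Total hydrogens = 22.
Molecular formula: C14H22N2O4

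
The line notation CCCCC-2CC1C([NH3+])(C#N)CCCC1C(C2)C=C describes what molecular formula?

Heavy atoms from the SMILES: 17 C, 2 N.
Implicit hydrogens by atom environment:
  9 × C: 2 H each → 18
  5 × C: 1 H each → 5
  2 × C: no H
  1 × C: 3 H
  1 × N (charge +1): 3 H
  1 × N: no H
  Total hydrogens = 29.
Net charge +1.
Molecular formula: C17H29N2+

C17H29N2+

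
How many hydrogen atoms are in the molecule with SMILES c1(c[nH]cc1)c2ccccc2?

Hydrogens are implicit in SMILES; fill each atom to its normal valence:
  8 × C (aromatic): 1 H each → 8
  2 × C (aromatic): no H
  1 × N (aromatic): 1 H
  Total hydrogens = 9.

9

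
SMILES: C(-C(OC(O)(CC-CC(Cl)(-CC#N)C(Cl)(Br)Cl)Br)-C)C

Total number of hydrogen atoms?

18

Hydrogens are implicit in SMILES; fill each atom to its normal valence:
  5 × C: 2 H each → 10
  4 × C: no H
  3 × Cl: no H
  2 × Br: no H
  2 × C: 3 H each → 6
  1 × C: 1 H
  1 × N: no H
  1 × O: 1 H
  1 × O: no H
  Total hydrogens = 18.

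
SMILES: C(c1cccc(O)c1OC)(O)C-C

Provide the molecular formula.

Heavy atoms from the SMILES: 10 C, 3 O.
Implicit hydrogens by atom environment:
  3 × C (aromatic): 1 H each → 3
  3 × C (aromatic): no H
  2 × C: 3 H each → 6
  2 × O: 1 H each → 2
  1 × C: 2 H
  1 × C: 1 H
  1 × O: no H
  Total hydrogens = 14.
Molecular formula: C10H14O3

C10H14O3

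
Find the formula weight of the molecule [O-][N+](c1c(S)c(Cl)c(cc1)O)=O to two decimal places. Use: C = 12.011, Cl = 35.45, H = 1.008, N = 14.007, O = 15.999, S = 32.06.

Molecular formula: C6H4ClNO3S.
M = 6×12.011 + 1×35.45 + 4×1.008 + 1×14.007 + 3×15.999 + 1×32.06 = 205.61 g/mol.

205.61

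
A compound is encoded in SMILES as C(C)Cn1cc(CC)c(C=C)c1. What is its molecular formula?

C11H17N

Heavy atoms from the SMILES: 11 C, 1 N.
Implicit hydrogens by atom environment:
  4 × C: 2 H each → 8
  2 × C: 3 H each → 6
  2 × C (aromatic): 1 H each → 2
  2 × C (aromatic): no H
  1 × C: 1 H
  1 × N (aromatic): no H
  Total hydrogens = 17.
Molecular formula: C11H17N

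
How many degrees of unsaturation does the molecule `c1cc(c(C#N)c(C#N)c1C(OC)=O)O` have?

9

Molecular formula from the SMILES: C10H6N2O3.
DoU = (2C + 2 + N − H − X)/2 = (2·10 + 2 + 2 − 6 − 0)/2 = 18/2 = 9.
(Structurally: 1 ring(s) + 8 π bond(s) = 9.)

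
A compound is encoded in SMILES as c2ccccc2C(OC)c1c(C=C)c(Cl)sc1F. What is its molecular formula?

Heavy atoms from the SMILES: 14 C, 1 Cl, 1 F, 1 O, 1 S.
Implicit hydrogens by atom environment:
  5 × C (aromatic): 1 H each → 5
  5 × C (aromatic): no H
  2 × C: 1 H each → 2
  1 × C: 3 H
  1 × C: 2 H
  1 × Cl: no H
  1 × F: no H
  1 × O: no H
  1 × S (aromatic): no H
  Total hydrogens = 12.
Molecular formula: C14H12ClFOS

C14H12ClFOS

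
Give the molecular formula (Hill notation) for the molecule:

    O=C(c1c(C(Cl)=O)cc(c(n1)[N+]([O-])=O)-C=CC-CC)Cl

C12H10Cl2N2O4

Heavy atoms from the SMILES: 12 C, 2 Cl, 2 N, 4 O.
Implicit hydrogens by atom environment:
  4 × C (aromatic): no H
  3 × O: no H
  2 × C: 2 H each → 4
  2 × C: 1 H each → 2
  2 × C: no H
  2 × Cl: no H
  1 × C: 3 H
  1 × C (aromatic): 1 H
  1 × N (aromatic): no H
  1 × N (charge +1): no H
  1 × O (charge -1): no H
  Total hydrogens = 10.
Molecular formula: C12H10Cl2N2O4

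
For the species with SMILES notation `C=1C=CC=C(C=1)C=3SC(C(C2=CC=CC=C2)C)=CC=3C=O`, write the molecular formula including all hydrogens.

C19H16OS

Heavy atoms from the SMILES: 19 C, 1 O, 1 S.
Implicit hydrogens by atom environment:
  11 × C (aromatic): 1 H each → 11
  5 × C (aromatic): no H
  2 × C: 1 H each → 2
  1 × C: 3 H
  1 × O: no H
  1 × S (aromatic): no H
  Total hydrogens = 16.
Molecular formula: C19H16OS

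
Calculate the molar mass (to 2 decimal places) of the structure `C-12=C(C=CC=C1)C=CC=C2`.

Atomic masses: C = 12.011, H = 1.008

128.17

Molecular formula: C10H8.
M = 10×12.011 + 8×1.008 = 128.17 g/mol.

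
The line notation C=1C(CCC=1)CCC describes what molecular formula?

Heavy atoms from the SMILES: 8 C.
Implicit hydrogens by atom environment:
  4 × C: 2 H each → 8
  3 × C: 1 H each → 3
  1 × C: 3 H
  Total hydrogens = 14.
Molecular formula: C8H14

C8H14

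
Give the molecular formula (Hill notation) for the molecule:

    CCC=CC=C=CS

C7H10S

Heavy atoms from the SMILES: 7 C, 1 S.
Implicit hydrogens by atom environment:
  4 × C: 1 H each → 4
  1 × C: 3 H
  1 × C: 2 H
  1 × C: no H
  1 × S: 1 H
  Total hydrogens = 10.
Molecular formula: C7H10S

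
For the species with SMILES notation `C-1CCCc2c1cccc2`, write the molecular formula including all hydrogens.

Heavy atoms from the SMILES: 10 C.
Implicit hydrogens by atom environment:
  4 × C: 2 H each → 8
  4 × C (aromatic): 1 H each → 4
  2 × C (aromatic): no H
  Total hydrogens = 12.
Molecular formula: C10H12

C10H12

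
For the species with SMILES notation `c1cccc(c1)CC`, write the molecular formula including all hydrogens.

Heavy atoms from the SMILES: 8 C.
Implicit hydrogens by atom environment:
  5 × C (aromatic): 1 H each → 5
  1 × C: 3 H
  1 × C: 2 H
  1 × C (aromatic): no H
  Total hydrogens = 10.
Molecular formula: C8H10

C8H10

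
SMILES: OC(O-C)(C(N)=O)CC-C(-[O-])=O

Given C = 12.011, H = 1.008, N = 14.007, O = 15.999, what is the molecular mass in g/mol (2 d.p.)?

Molecular formula: C6H10NO5-.
M = 6×12.011 + 10×1.008 + 1×14.007 + 5×15.999 = 176.15 g/mol.

176.15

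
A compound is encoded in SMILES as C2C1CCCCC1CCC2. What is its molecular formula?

C10H18

Heavy atoms from the SMILES: 10 C.
Implicit hydrogens by atom environment:
  8 × C: 2 H each → 16
  2 × C: 1 H each → 2
  Total hydrogens = 18.
Molecular formula: C10H18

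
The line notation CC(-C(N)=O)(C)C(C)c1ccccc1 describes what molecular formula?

C12H17NO

Heavy atoms from the SMILES: 12 C, 1 N, 1 O.
Implicit hydrogens by atom environment:
  5 × C (aromatic): 1 H each → 5
  3 × C: 3 H each → 9
  2 × C: no H
  1 × C: 1 H
  1 × C (aromatic): no H
  1 × N: 2 H
  1 × O: no H
  Total hydrogens = 17.
Molecular formula: C12H17NO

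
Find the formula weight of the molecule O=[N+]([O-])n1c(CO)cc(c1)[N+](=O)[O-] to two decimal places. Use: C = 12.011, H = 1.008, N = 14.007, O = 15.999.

Molecular formula: C5H5N3O5.
M = 5×12.011 + 5×1.008 + 3×14.007 + 5×15.999 = 187.11 g/mol.

187.11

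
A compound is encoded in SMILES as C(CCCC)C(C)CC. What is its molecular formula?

Heavy atoms from the SMILES: 9 C.
Implicit hydrogens by atom environment:
  5 × C: 2 H each → 10
  3 × C: 3 H each → 9
  1 × C: 1 H
  Total hydrogens = 20.
Molecular formula: C9H20

C9H20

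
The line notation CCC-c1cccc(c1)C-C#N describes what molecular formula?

C11H13N

Heavy atoms from the SMILES: 11 C, 1 N.
Implicit hydrogens by atom environment:
  4 × C (aromatic): 1 H each → 4
  3 × C: 2 H each → 6
  2 × C (aromatic): no H
  1 × C: 3 H
  1 × C: no H
  1 × N: no H
  Total hydrogens = 13.
Molecular formula: C11H13N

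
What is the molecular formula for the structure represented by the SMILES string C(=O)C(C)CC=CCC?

C8H14O

Heavy atoms from the SMILES: 8 C, 1 O.
Implicit hydrogens by atom environment:
  4 × C: 1 H each → 4
  2 × C: 3 H each → 6
  2 × C: 2 H each → 4
  1 × O: no H
  Total hydrogens = 14.
Molecular formula: C8H14O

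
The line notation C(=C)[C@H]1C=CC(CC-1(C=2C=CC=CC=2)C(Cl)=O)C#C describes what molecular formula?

Heavy atoms from the SMILES: 17 C, 1 Cl, 1 O.
Implicit hydrogens by atom environment:
  6 × C: 1 H each → 6
  5 × C (aromatic): 1 H each → 5
  3 × C: no H
  2 × C: 2 H each → 4
  1 × C (aromatic): no H
  1 × Cl: no H
  1 × O: no H
  Total hydrogens = 15.
Molecular formula: C17H15ClO

C17H15ClO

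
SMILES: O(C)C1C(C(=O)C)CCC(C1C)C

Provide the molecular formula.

C11H20O2

Heavy atoms from the SMILES: 11 C, 2 O.
Implicit hydrogens by atom environment:
  4 × C: 3 H each → 12
  4 × C: 1 H each → 4
  2 × C: 2 H each → 4
  2 × O: no H
  1 × C: no H
  Total hydrogens = 20.
Molecular formula: C11H20O2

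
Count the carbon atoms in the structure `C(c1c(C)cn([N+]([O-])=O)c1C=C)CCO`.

The symbol for carbon appears 10 times in the SMILES. Lowercase c denotes aromatic carbon and counts toward C.

10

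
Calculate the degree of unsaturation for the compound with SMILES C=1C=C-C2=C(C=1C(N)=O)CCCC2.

6

Molecular formula from the SMILES: C11H13NO.
DoU = (2C + 2 + N − H − X)/2 = (2·11 + 2 + 1 − 13 − 0)/2 = 12/2 = 6.
(Structurally: 2 ring(s) + 4 π bond(s) = 6.)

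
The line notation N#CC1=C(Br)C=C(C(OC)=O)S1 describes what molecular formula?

C7H4BrNO2S

Heavy atoms from the SMILES: 1 Br, 7 C, 1 N, 2 O, 1 S.
Implicit hydrogens by atom environment:
  3 × C (aromatic): no H
  2 × C: no H
  2 × O: no H
  1 × Br: no H
  1 × C: 3 H
  1 × C (aromatic): 1 H
  1 × N: no H
  1 × S (aromatic): no H
  Total hydrogens = 4.
Molecular formula: C7H4BrNO2S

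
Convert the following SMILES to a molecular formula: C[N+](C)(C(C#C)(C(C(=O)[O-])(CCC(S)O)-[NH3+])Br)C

C11H20BrN2O3S+

Heavy atoms from the SMILES: 1 Br, 11 C, 2 N, 3 O, 1 S.
Implicit hydrogens by atom environment:
  4 × C: no H
  3 × C: 3 H each → 9
  2 × C: 2 H each → 4
  2 × C: 1 H each → 2
  1 × Br: no H
  1 × N (charge +1): 3 H
  1 × N (charge +1): no H
  1 × O: 1 H
  1 × O: no H
  1 × O (charge -1): no H
  1 × S: 1 H
  Total hydrogens = 20.
Net charge +1.
Molecular formula: C11H20BrN2O3S+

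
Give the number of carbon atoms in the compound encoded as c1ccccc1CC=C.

9

The symbol for carbon appears 9 times in the SMILES. Lowercase c denotes aromatic carbon and counts toward C.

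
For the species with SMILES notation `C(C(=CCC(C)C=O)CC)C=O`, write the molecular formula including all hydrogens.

C10H16O2

Heavy atoms from the SMILES: 10 C, 2 O.
Implicit hydrogens by atom environment:
  4 × C: 1 H each → 4
  3 × C: 2 H each → 6
  2 × C: 3 H each → 6
  2 × O: no H
  1 × C: no H
  Total hydrogens = 16.
Molecular formula: C10H16O2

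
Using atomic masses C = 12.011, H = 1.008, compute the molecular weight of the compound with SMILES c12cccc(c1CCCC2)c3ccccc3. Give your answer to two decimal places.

Molecular formula: C16H16.
M = 16×12.011 + 16×1.008 = 208.30 g/mol.

208.30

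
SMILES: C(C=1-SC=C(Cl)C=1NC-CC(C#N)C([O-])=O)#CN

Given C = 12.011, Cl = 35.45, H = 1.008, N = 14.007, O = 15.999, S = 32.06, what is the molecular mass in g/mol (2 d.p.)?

Molecular formula: C11H9ClN3O2S-.
M = 11×12.011 + 1×35.45 + 9×1.008 + 3×14.007 + 2×15.999 + 1×32.06 = 282.72 g/mol.

282.72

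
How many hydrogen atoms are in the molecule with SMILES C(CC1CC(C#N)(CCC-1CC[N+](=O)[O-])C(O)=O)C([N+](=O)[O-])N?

20

Hydrogens are implicit in SMILES; fill each atom to its normal valence:
  7 × C: 2 H each → 14
  3 × C: 1 H each → 3
  3 × C: no H
  3 × O: no H
  2 × N (charge +1): no H
  2 × O (charge -1): no H
  1 × N: 2 H
  1 × N: no H
  1 × O: 1 H
  Total hydrogens = 20.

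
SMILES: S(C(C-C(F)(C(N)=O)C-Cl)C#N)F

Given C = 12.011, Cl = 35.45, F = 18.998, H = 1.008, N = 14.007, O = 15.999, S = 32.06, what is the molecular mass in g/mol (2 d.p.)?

228.64

Molecular formula: C6H7ClF2N2OS.
M = 6×12.011 + 1×35.45 + 2×18.998 + 7×1.008 + 2×14.007 + 1×15.999 + 1×32.06 = 228.64 g/mol.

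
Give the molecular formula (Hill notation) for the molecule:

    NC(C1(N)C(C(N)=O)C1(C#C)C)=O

Heavy atoms from the SMILES: 8 C, 3 N, 2 O.
Implicit hydrogens by atom environment:
  5 × C: no H
  3 × N: 2 H each → 6
  2 × C: 1 H each → 2
  2 × O: no H
  1 × C: 3 H
  Total hydrogens = 11.
Molecular formula: C8H11N3O2

C8H11N3O2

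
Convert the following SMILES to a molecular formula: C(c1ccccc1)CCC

C10H14

Heavy atoms from the SMILES: 10 C.
Implicit hydrogens by atom environment:
  5 × C (aromatic): 1 H each → 5
  3 × C: 2 H each → 6
  1 × C: 3 H
  1 × C (aromatic): no H
  Total hydrogens = 14.
Molecular formula: C10H14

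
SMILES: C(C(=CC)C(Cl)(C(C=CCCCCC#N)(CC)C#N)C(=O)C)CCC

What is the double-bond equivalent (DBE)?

7

Molecular formula from the SMILES: C21H31ClN2O.
DoU = (2C + 2 + N − H − X)/2 = (2·21 + 2 + 2 − 31 − 1)/2 = 14/2 = 7.
(Structurally: 0 ring(s) + 7 π bond(s) = 7.)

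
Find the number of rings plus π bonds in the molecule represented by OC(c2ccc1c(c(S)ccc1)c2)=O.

8

Molecular formula from the SMILES: C11H8O2S.
DoU = (2C + 2 + N − H − X)/2 = (2·11 + 2 + 0 − 8 − 0)/2 = 16/2 = 8.
(Structurally: 2 ring(s) + 6 π bond(s) = 8.)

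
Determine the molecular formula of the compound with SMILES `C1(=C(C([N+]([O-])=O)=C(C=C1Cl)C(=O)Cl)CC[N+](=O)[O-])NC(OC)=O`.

Heavy atoms from the SMILES: 11 C, 2 Cl, 3 N, 7 O.
Implicit hydrogens by atom environment:
  5 × C (aromatic): no H
  5 × O: no H
  2 × C: 2 H each → 4
  2 × C: no H
  2 × Cl: no H
  2 × N (charge +1): no H
  2 × O (charge -1): no H
  1 × C: 3 H
  1 × C (aromatic): 1 H
  1 × N: 1 H
  Total hydrogens = 9.
Molecular formula: C11H9Cl2N3O7

C11H9Cl2N3O7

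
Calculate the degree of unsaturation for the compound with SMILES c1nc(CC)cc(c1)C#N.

Molecular formula from the SMILES: C8H8N2.
DoU = (2C + 2 + N − H − X)/2 = (2·8 + 2 + 2 − 8 − 0)/2 = 12/2 = 6.
(Structurally: 1 ring(s) + 5 π bond(s) = 6.)

6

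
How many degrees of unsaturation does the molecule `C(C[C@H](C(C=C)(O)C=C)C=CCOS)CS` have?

Molecular formula from the SMILES: C12H20O2S2.
DoU = (2C + 2 + N − H − X)/2 = (2·12 + 2 + 0 − 20 − 0)/2 = 6/2 = 3.
(Structurally: 0 ring(s) + 3 π bond(s) = 3.)

3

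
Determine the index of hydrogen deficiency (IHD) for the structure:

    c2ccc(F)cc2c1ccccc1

8

Molecular formula from the SMILES: C12H9F.
DoU = (2C + 2 + N − H − X)/2 = (2·12 + 2 + 0 − 9 − 1)/2 = 16/2 = 8.
(Structurally: 2 ring(s) + 6 π bond(s) = 8.)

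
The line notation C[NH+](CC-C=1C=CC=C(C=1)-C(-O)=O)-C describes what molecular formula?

Heavy atoms from the SMILES: 11 C, 1 N, 2 O.
Implicit hydrogens by atom environment:
  4 × C (aromatic): 1 H each → 4
  2 × C: 3 H each → 6
  2 × C: 2 H each → 4
  2 × C (aromatic): no H
  1 × C: no H
  1 × N (charge +1): 1 H
  1 × O: 1 H
  1 × O: no H
  Total hydrogens = 16.
Net charge +1.
Molecular formula: C11H16NO2+

C11H16NO2+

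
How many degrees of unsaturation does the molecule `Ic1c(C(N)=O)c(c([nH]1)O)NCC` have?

Molecular formula from the SMILES: C7H10IN3O2.
DoU = (2C + 2 + N − H − X)/2 = (2·7 + 2 + 3 − 10 − 1)/2 = 8/2 = 4.
(Structurally: 1 ring(s) + 3 π bond(s) = 4.)

4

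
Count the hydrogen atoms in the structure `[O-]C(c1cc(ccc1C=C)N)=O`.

Hydrogens are implicit in SMILES; fill each atom to its normal valence:
  3 × C (aromatic): 1 H each → 3
  3 × C (aromatic): no H
  1 × C: 2 H
  1 × C: 1 H
  1 × C: no H
  1 × N: 2 H
  1 × O: no H
  1 × O (charge -1): no H
  Total hydrogens = 8.

8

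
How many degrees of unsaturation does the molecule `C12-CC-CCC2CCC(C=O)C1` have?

Molecular formula from the SMILES: C11H18O.
DoU = (2C + 2 + N − H − X)/2 = (2·11 + 2 + 0 − 18 − 0)/2 = 6/2 = 3.
(Structurally: 2 ring(s) + 1 π bond(s) = 3.)

3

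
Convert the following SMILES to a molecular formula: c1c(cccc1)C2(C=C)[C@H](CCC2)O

C13H16O

Heavy atoms from the SMILES: 13 C, 1 O.
Implicit hydrogens by atom environment:
  5 × C (aromatic): 1 H each → 5
  4 × C: 2 H each → 8
  2 × C: 1 H each → 2
  1 × C: no H
  1 × C (aromatic): no H
  1 × O: 1 H
  Total hydrogens = 16.
Molecular formula: C13H16O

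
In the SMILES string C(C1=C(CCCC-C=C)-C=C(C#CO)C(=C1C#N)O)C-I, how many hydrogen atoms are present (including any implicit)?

18

Hydrogens are implicit in SMILES; fill each atom to its normal valence:
  7 × C: 2 H each → 14
  5 × C (aromatic): no H
  3 × C: no H
  2 × O: 1 H each → 2
  1 × C (aromatic): 1 H
  1 × C: 1 H
  1 × I: no H
  1 × N: no H
  Total hydrogens = 18.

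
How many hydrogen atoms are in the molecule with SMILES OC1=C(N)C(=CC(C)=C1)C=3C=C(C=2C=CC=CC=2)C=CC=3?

17

Hydrogens are implicit in SMILES; fill each atom to its normal valence:
  11 × C (aromatic): 1 H each → 11
  7 × C (aromatic): no H
  1 × C: 3 H
  1 × N: 2 H
  1 × O: 1 H
  Total hydrogens = 17.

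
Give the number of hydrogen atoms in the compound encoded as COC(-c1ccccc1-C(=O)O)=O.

8

Hydrogens are implicit in SMILES; fill each atom to its normal valence:
  4 × C (aromatic): 1 H each → 4
  3 × O: no H
  2 × C (aromatic): no H
  2 × C: no H
  1 × C: 3 H
  1 × O: 1 H
  Total hydrogens = 8.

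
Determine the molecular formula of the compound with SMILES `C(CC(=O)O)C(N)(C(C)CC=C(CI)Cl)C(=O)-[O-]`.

Heavy atoms from the SMILES: 11 C, 1 Cl, 1 I, 1 N, 4 O.
Implicit hydrogens by atom environment:
  4 × C: 2 H each → 8
  4 × C: no H
  2 × C: 1 H each → 2
  2 × O: no H
  1 × C: 3 H
  1 × Cl: no H
  1 × I: no H
  1 × N: 2 H
  1 × O: 1 H
  1 × O (charge -1): no H
  Total hydrogens = 16.
Net charge -1.
Molecular formula: C11H16ClINO4-

C11H16ClINO4-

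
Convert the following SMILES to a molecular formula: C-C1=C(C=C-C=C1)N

C7H9N

Heavy atoms from the SMILES: 7 C, 1 N.
Implicit hydrogens by atom environment:
  4 × C (aromatic): 1 H each → 4
  2 × C (aromatic): no H
  1 × C: 3 H
  1 × N: 2 H
  Total hydrogens = 9.
Molecular formula: C7H9N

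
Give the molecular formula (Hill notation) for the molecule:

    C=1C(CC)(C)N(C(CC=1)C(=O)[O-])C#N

Heavy atoms from the SMILES: 10 C, 2 N, 2 O.
Implicit hydrogens by atom environment:
  3 × C: 1 H each → 3
  3 × C: no H
  2 × C: 3 H each → 6
  2 × C: 2 H each → 4
  2 × N: no H
  1 × O: no H
  1 × O (charge -1): no H
  Total hydrogens = 13.
Net charge -1.
Molecular formula: C10H13N2O2-

C10H13N2O2-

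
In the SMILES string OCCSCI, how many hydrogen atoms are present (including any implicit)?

Hydrogens are implicit in SMILES; fill each atom to its normal valence:
  3 × C: 2 H each → 6
  1 × I: no H
  1 × O: 1 H
  1 × S: no H
  Total hydrogens = 7.

7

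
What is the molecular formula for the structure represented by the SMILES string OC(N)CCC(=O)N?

C4H10N2O2

Heavy atoms from the SMILES: 4 C, 2 N, 2 O.
Implicit hydrogens by atom environment:
  2 × C: 2 H each → 4
  2 × N: 2 H each → 4
  1 × C: 1 H
  1 × C: no H
  1 × O: 1 H
  1 × O: no H
  Total hydrogens = 10.
Molecular formula: C4H10N2O2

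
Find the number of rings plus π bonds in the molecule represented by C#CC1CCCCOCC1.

3

Molecular formula from the SMILES: C9H14O.
DoU = (2C + 2 + N − H − X)/2 = (2·9 + 2 + 0 − 14 − 0)/2 = 6/2 = 3.
(Structurally: 1 ring(s) + 2 π bond(s) = 3.)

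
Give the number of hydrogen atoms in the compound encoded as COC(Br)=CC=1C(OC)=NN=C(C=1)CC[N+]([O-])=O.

Hydrogens are implicit in SMILES; fill each atom to its normal valence:
  3 × C (aromatic): no H
  3 × O: no H
  2 × C: 3 H each → 6
  2 × C: 2 H each → 4
  2 × N (aromatic): no H
  1 × Br: no H
  1 × C (aromatic): 1 H
  1 × C: 1 H
  1 × C: no H
  1 × N (charge +1): no H
  1 × O (charge -1): no H
  Total hydrogens = 12.

12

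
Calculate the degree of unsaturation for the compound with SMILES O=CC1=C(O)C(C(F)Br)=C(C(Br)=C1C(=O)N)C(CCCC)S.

Molecular formula from the SMILES: C14H16Br2FNO3S.
DoU = (2C + 2 + N − H − X)/2 = (2·14 + 2 + 1 − 16 − 3)/2 = 12/2 = 6.
(Structurally: 1 ring(s) + 5 π bond(s) = 6.)

6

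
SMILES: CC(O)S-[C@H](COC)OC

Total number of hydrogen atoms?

14

Hydrogens are implicit in SMILES; fill each atom to its normal valence:
  3 × C: 3 H each → 9
  2 × C: 1 H each → 2
  2 × O: no H
  1 × C: 2 H
  1 × O: 1 H
  1 × S: no H
  Total hydrogens = 14.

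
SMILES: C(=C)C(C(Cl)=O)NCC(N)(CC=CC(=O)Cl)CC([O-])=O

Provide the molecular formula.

C12H15Cl2N2O4-

Heavy atoms from the SMILES: 12 C, 2 Cl, 2 N, 4 O.
Implicit hydrogens by atom environment:
  4 × C: 2 H each → 8
  4 × C: 1 H each → 4
  4 × C: no H
  3 × O: no H
  2 × Cl: no H
  1 × N: 2 H
  1 × N: 1 H
  1 × O (charge -1): no H
  Total hydrogens = 15.
Net charge -1.
Molecular formula: C12H15Cl2N2O4-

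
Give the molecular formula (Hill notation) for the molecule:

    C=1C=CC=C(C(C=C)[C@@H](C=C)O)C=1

C12H14O

Heavy atoms from the SMILES: 12 C, 1 O.
Implicit hydrogens by atom environment:
  5 × C (aromatic): 1 H each → 5
  4 × C: 1 H each → 4
  2 × C: 2 H each → 4
  1 × C (aromatic): no H
  1 × O: 1 H
  Total hydrogens = 14.
Molecular formula: C12H14O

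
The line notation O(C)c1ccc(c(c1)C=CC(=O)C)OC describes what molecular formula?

C12H14O3

Heavy atoms from the SMILES: 12 C, 3 O.
Implicit hydrogens by atom environment:
  3 × C: 3 H each → 9
  3 × C (aromatic): 1 H each → 3
  3 × C (aromatic): no H
  3 × O: no H
  2 × C: 1 H each → 2
  1 × C: no H
  Total hydrogens = 14.
Molecular formula: C12H14O3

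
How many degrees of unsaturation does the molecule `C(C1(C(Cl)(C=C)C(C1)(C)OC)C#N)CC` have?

Molecular formula from the SMILES: C12H18ClNO.
DoU = (2C + 2 + N − H − X)/2 = (2·12 + 2 + 1 − 18 − 1)/2 = 8/2 = 4.
(Structurally: 1 ring(s) + 3 π bond(s) = 4.)

4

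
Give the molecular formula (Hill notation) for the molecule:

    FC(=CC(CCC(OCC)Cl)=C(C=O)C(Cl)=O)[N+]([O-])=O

C11H12Cl2FNO5

Heavy atoms from the SMILES: 11 C, 2 Cl, 1 F, 1 N, 5 O.
Implicit hydrogens by atom environment:
  4 × C: no H
  4 × O: no H
  3 × C: 2 H each → 6
  3 × C: 1 H each → 3
  2 × Cl: no H
  1 × C: 3 H
  1 × F: no H
  1 × N (charge +1): no H
  1 × O (charge -1): no H
  Total hydrogens = 12.
Molecular formula: C11H12Cl2FNO5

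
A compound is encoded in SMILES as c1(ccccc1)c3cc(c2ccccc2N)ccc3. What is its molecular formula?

C18H15N

Heavy atoms from the SMILES: 18 C, 1 N.
Implicit hydrogens by atom environment:
  13 × C (aromatic): 1 H each → 13
  5 × C (aromatic): no H
  1 × N: 2 H
  Total hydrogens = 15.
Molecular formula: C18H15N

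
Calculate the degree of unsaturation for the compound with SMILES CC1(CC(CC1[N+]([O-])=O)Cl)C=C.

Molecular formula from the SMILES: C8H12ClNO2.
DoU = (2C + 2 + N − H − X)/2 = (2·8 + 2 + 1 − 12 − 1)/2 = 6/2 = 3.
(Structurally: 1 ring(s) + 2 π bond(s) = 3.)

3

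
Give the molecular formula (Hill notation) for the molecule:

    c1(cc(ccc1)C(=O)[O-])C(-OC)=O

Heavy atoms from the SMILES: 9 C, 4 O.
Implicit hydrogens by atom environment:
  4 × C (aromatic): 1 H each → 4
  3 × O: no H
  2 × C (aromatic): no H
  2 × C: no H
  1 × C: 3 H
  1 × O (charge -1): no H
  Total hydrogens = 7.
Net charge -1.
Molecular formula: C9H7O4-

C9H7O4-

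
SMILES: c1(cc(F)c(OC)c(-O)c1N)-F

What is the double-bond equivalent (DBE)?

4

Molecular formula from the SMILES: C7H7F2NO2.
DoU = (2C + 2 + N − H − X)/2 = (2·7 + 2 + 1 − 7 − 2)/2 = 8/2 = 4.
(Structurally: 1 ring(s) + 3 π bond(s) = 4.)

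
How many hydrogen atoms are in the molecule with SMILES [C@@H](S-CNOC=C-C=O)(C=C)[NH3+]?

Hydrogens are implicit in SMILES; fill each atom to its normal valence:
  5 × C: 1 H each → 5
  2 × C: 2 H each → 4
  2 × O: no H
  1 × N (charge +1): 3 H
  1 × N: 1 H
  1 × S: no H
  Total hydrogens = 13.

13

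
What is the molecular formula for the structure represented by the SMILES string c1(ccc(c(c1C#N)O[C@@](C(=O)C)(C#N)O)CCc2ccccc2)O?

Heavy atoms from the SMILES: 19 C, 2 N, 4 O.
Implicit hydrogens by atom environment:
  7 × C (aromatic): 1 H each → 7
  5 × C (aromatic): no H
  4 × C: no H
  2 × C: 2 H each → 4
  2 × N: no H
  2 × O: 1 H each → 2
  2 × O: no H
  1 × C: 3 H
  Total hydrogens = 16.
Molecular formula: C19H16N2O4

C19H16N2O4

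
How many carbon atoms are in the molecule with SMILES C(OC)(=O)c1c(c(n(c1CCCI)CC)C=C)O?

The symbol for carbon appears 13 times in the SMILES. Lowercase c denotes aromatic carbon and counts toward C.

13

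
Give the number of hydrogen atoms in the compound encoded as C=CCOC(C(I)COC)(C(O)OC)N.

18

Hydrogens are implicit in SMILES; fill each atom to its normal valence:
  3 × C: 2 H each → 6
  3 × C: 1 H each → 3
  3 × O: no H
  2 × C: 3 H each → 6
  1 × C: no H
  1 × I: no H
  1 × N: 2 H
  1 × O: 1 H
  Total hydrogens = 18.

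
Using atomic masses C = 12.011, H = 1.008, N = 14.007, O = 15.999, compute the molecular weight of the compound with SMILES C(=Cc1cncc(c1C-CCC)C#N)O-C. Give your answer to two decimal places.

Molecular formula: C13H16N2O.
M = 13×12.011 + 16×1.008 + 2×14.007 + 1×15.999 = 216.28 g/mol.

216.28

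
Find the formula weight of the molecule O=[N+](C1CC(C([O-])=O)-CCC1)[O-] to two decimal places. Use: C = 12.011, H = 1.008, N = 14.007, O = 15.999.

Molecular formula: C7H10NO4-.
M = 7×12.011 + 10×1.008 + 1×14.007 + 4×15.999 = 172.16 g/mol.

172.16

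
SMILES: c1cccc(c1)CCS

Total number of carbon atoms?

8

The symbol for carbon appears 8 times in the SMILES. Lowercase c denotes aromatic carbon and counts toward C.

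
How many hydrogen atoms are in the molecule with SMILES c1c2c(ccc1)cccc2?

Hydrogens are implicit in SMILES; fill each atom to its normal valence:
  8 × C (aromatic): 1 H each → 8
  2 × C (aromatic): no H
  Total hydrogens = 8.

8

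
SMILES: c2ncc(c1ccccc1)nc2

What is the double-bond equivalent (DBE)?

8

Molecular formula from the SMILES: C10H8N2.
DoU = (2C + 2 + N − H − X)/2 = (2·10 + 2 + 2 − 8 − 0)/2 = 16/2 = 8.
(Structurally: 2 ring(s) + 6 π bond(s) = 8.)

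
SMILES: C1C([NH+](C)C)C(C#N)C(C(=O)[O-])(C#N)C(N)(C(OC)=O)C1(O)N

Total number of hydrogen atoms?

Hydrogens are implicit in SMILES; fill each atom to its normal valence:
  7 × C: no H
  3 × C: 3 H each → 9
  3 × O: no H
  2 × C: 1 H each → 2
  2 × N: 2 H each → 4
  2 × N: no H
  1 × C: 2 H
  1 × N (charge +1): 1 H
  1 × O: 1 H
  1 × O (charge -1): no H
  Total hydrogens = 19.

19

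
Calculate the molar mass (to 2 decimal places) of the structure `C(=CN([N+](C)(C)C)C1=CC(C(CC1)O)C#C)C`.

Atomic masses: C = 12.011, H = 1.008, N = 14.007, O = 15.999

Molecular formula: C14H23N2O+.
M = 14×12.011 + 23×1.008 + 2×14.007 + 1×15.999 = 235.35 g/mol.

235.35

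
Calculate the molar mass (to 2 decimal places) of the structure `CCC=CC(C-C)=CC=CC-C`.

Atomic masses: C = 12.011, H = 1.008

164.29

Molecular formula: C12H20.
M = 12×12.011 + 20×1.008 = 164.29 g/mol.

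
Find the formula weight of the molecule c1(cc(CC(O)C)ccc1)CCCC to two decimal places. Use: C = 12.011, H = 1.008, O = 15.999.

Molecular formula: C13H20O.
M = 13×12.011 + 20×1.008 + 1×15.999 = 192.30 g/mol.

192.30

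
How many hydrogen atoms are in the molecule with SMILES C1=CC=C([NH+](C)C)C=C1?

Hydrogens are implicit in SMILES; fill each atom to its normal valence:
  5 × C (aromatic): 1 H each → 5
  2 × C: 3 H each → 6
  1 × C (aromatic): no H
  1 × N (charge +1): 1 H
  Total hydrogens = 12.

12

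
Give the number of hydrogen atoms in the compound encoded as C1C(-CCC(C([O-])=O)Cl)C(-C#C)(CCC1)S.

Hydrogens are implicit in SMILES; fill each atom to its normal valence:
  6 × C: 2 H each → 12
  3 × C: 1 H each → 3
  3 × C: no H
  1 × Cl: no H
  1 × O: no H
  1 × O (charge -1): no H
  1 × S: 1 H
  Total hydrogens = 16.

16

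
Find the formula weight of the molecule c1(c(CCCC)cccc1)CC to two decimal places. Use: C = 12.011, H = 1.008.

Molecular formula: C12H18.
M = 12×12.011 + 18×1.008 = 162.28 g/mol.

162.28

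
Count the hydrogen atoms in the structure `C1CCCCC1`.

Hydrogens are implicit in SMILES; fill each atom to its normal valence:
  6 × C: 2 H each → 12
  Total hydrogens = 12.

12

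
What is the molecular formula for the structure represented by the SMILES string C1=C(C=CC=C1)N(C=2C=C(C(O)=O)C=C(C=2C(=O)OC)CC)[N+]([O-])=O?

Heavy atoms from the SMILES: 17 C, 2 N, 6 O.
Implicit hydrogens by atom environment:
  7 × C (aromatic): 1 H each → 7
  5 × C (aromatic): no H
  4 × O: no H
  2 × C: 3 H each → 6
  2 × C: no H
  1 × C: 2 H
  1 × N: no H
  1 × N (charge +1): no H
  1 × O: 1 H
  1 × O (charge -1): no H
  Total hydrogens = 16.
Molecular formula: C17H16N2O6

C17H16N2O6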